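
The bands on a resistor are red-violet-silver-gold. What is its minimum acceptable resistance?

Red → 2 (first significant figure)
Violet → 7 (second significant figure)
Silver → ×0.01 multiplier
Gold → ±5% tolerance
27 × 0.01 = 0.27 Ω
Minimum = 0.27 × (1 − 5/100) = 0.2565 Ω.

0.2565 Ω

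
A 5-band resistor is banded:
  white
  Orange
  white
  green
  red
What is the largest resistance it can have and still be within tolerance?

95778000 Ω

White → 9 (first significant figure)
Orange → 3 (second significant figure)
White → 9 (third significant figure)
Green → ×10^5 multiplier
Red → ±2% tolerance
939 × 100000 = 93900000 Ω
Largest = 93900000 × (1 + 2/100) = 95778000 Ω.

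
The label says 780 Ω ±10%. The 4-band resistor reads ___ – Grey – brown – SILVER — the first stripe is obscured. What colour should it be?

violet

780 Ω = 78 × 10^1.
The first band gives digit 7 of the significand, and 7 is violet.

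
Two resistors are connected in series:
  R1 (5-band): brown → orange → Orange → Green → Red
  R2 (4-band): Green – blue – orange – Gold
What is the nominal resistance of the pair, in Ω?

13356000 Ω

R1: brown, orange, orange → 133; green ×10^5 → 13300000 Ω.
R2: green, blue → 56; orange ×10^3 → 56000 Ω.
Series: 13300000 + 56000 = 13356000 Ω.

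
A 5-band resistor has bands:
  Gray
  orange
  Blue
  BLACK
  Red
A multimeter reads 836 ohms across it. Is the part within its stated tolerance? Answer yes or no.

yes

Grey → 8 (first significant figure)
Orange → 3 (second significant figure)
Blue → 6 (third significant figure)
Black → ×1 multiplier
Red → ±2% tolerance
836 × 1 = 836 Ω
Allowed range: 819.28 Ω to 852.72 Ω.
836 ohms lies inside that range.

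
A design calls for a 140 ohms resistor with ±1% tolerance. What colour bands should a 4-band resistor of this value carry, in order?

brown, yellow, brown, brown

140 Ω = 14 × 10^1.
1 → brown
4 → yellow
Multiplier 10^1 → brown.
±1% tolerance → brown.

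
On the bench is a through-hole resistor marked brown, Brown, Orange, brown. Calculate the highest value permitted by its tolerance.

11110 Ω

Brown → 1 (first significant figure)
Brown → 1 (second significant figure)
Orange → ×10^3 multiplier
Brown → ±1% tolerance
11 × 1000 = 11000 Ω
Highest = 11000 × (1 + 1/100) = 11110 Ω.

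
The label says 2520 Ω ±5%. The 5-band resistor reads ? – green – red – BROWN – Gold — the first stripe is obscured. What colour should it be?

2520 Ω = 252 × 10^1.
The first band gives digit 2 of the significand, and 2 is red.

red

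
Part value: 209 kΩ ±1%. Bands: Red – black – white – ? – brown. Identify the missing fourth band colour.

209000 Ω = 209 × 10^3.
The fourth band is the multiplier, 10^3, which is orange.

orange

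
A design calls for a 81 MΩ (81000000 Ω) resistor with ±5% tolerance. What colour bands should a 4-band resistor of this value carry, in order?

81000000 Ω = 81 × 10^6.
8 → grey
1 → brown
Multiplier 10^6 → blue.
±5% tolerance → gold.

grey, brown, blue, gold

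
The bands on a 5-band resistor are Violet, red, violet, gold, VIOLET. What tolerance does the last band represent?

The last band, violet, is the tolerance band.
Violet corresponds to ±0.1%.

±0.1%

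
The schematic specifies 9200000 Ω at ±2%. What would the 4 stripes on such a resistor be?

9200000 Ω = 92 × 10^5.
9 → white
2 → red
Multiplier 10^5 → green.
±2% tolerance → red.

white, red, green, red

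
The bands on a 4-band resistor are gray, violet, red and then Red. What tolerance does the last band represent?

±2%

The last band, red, is the tolerance band.
Red corresponds to ±2%.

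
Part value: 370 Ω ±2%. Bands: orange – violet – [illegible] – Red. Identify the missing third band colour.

370 Ω = 37 × 10^1.
The third band is the multiplier, 10^1, which is brown.

brown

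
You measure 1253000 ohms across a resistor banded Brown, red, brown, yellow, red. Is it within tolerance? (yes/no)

no

Brown → 1 (first significant figure)
Red → 2 (second significant figure)
Brown → 1 (third significant figure)
Yellow → ×10^4 multiplier
Red → ±2% tolerance
121 × 10000 = 1210000 Ω
Allowed range: 1185800 Ω to 1234200 Ω.
1253000 ohms lies outside that range.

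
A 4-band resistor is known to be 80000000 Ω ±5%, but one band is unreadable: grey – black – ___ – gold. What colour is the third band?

blue

80000000 Ω = 80 × 10^6.
The third band is the multiplier, 10^6, which is blue.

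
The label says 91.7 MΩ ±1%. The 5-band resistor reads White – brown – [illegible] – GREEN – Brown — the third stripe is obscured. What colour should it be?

91700000 Ω = 917 × 10^5.
The third band gives digit 7 of the significand, and 7 is violet.

violet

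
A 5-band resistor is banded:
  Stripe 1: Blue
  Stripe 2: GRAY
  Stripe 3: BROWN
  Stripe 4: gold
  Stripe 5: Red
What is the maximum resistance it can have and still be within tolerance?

Blue → 6 (first significant figure)
Grey → 8 (second significant figure)
Brown → 1 (third significant figure)
Gold → ×0.1 multiplier
Red → ±2% tolerance
681 × 0.1 = 68.1 Ω
Maximum = 68.1 × (1 + 2/100) = 69.462 Ω.

69.462 Ω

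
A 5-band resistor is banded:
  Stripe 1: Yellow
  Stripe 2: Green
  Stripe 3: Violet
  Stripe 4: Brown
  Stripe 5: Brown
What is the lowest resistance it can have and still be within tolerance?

4524.3 Ω

Yellow → 4 (first significant figure)
Green → 5 (second significant figure)
Violet → 7 (third significant figure)
Brown → ×10 multiplier
Brown → ±1% tolerance
457 × 10 = 4570 Ω
Lowest = 4570 × (1 − 1/100) = 4524.3 Ω.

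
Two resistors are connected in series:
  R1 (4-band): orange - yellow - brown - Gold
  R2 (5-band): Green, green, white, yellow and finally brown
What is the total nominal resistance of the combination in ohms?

5590340 Ω

R1: orange, yellow → 34; brown ×10 → 340 Ω.
R2: green, green, white → 559; yellow ×10^4 → 5590000 Ω.
Series: 340 + 5590000 = 5590340 Ω.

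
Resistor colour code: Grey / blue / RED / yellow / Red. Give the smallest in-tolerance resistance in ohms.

Grey → 8 (first significant figure)
Blue → 6 (second significant figure)
Red → 2 (third significant figure)
Yellow → ×10^4 multiplier
Red → ±2% tolerance
862 × 10000 = 8620000 Ω
Smallest = 8620000 × (1 − 2/100) = 8447600 Ω.

8447600 Ω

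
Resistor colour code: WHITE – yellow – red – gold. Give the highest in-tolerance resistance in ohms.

9870 Ω

White → 9 (first significant figure)
Yellow → 4 (second significant figure)
Red → ×10^2 multiplier
Gold → ±5% tolerance
94 × 100 = 9400 Ω
Highest = 9400 × (1 + 5/100) = 9870 Ω.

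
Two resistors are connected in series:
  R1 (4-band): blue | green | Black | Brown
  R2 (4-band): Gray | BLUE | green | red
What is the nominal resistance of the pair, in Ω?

8600065 Ω

R1: blue, green → 65; black ×1 → 65 Ω.
R2: grey, blue → 86; green ×10^5 → 8600000 Ω.
Series: 65 + 8600000 = 8600065 Ω.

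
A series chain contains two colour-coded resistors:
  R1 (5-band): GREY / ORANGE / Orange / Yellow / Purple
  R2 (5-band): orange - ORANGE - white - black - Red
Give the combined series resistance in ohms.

R1: grey, orange, orange → 833; yellow ×10^4 → 8330000 Ω.
R2: orange, orange, white → 339; black ×1 → 339 Ω.
Series: 8330000 + 339 = 8330339 Ω.

8330339 Ω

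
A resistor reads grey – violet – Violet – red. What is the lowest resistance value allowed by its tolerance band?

852600000 Ω

Grey → 8 (first significant figure)
Violet → 7 (second significant figure)
Violet → ×10^7 multiplier
Red → ±2% tolerance
87 × 10000000 = 870000000 Ω
Lowest = 870000000 × (1 − 2/100) = 852600000 Ω.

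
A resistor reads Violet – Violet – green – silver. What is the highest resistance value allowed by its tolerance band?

Violet → 7 (first significant figure)
Violet → 7 (second significant figure)
Green → ×10^5 multiplier
Silver → ±10% tolerance
77 × 100000 = 7700000 Ω
Highest = 7700000 × (1 + 10/100) = 8470000 Ω.

8470000 Ω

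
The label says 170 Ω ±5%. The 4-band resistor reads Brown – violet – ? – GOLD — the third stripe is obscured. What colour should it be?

170 Ω = 17 × 10^1.
The third band is the multiplier, 10^1, which is brown.

brown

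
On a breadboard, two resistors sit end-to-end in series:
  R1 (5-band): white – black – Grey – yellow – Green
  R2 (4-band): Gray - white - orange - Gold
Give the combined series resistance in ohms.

9169000 Ω

R1: white, black, grey → 908; yellow ×10^4 → 9080000 Ω.
R2: grey, white → 89; orange ×10^3 → 89000 Ω.
Series: 9080000 + 89000 = 9169000 Ω.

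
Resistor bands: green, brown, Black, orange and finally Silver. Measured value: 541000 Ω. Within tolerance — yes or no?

Green → 5 (first significant figure)
Brown → 1 (second significant figure)
Black → 0 (third significant figure)
Orange → ×10^3 multiplier
Silver → ±10% tolerance
510 × 1000 = 510000 Ω
Allowed range: 459000 Ω to 561000 Ω.
541000 Ω lies inside that range.

yes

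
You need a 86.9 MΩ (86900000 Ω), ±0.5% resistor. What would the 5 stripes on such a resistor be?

86900000 Ω = 869 × 10^5.
8 → grey
6 → blue
9 → white
Multiplier 10^5 → green.
±0.5% tolerance → green.

grey, blue, white, green, green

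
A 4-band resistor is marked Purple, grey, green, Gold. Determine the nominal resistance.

Violet → 7 (first significant figure)
Grey → 8 (second significant figure)
Green → ×10^5 multiplier
78 × 100000 = 7800000 Ω

7800000 Ω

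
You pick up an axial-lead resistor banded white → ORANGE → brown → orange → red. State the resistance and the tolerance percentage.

931000 Ω ±2%

White → 9 (first significant figure)
Orange → 3 (second significant figure)
Brown → 1 (third significant figure)
Orange → ×10^3 multiplier
Red → ±2% tolerance
931 × 1000 = 931000 Ω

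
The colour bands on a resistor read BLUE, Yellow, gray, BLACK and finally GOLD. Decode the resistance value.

Blue → 6 (first significant figure)
Yellow → 4 (second significant figure)
Grey → 8 (third significant figure)
Black → ×1 multiplier
648 × 1 = 648 Ω

648 Ω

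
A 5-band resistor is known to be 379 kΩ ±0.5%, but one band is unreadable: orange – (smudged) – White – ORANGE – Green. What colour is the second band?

violet

379000 Ω = 379 × 10^3.
The second band gives digit 7 of the significand, and 7 is violet.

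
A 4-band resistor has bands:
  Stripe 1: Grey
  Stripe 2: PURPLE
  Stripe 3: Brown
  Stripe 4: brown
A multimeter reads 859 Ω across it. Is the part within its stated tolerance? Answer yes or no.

Grey → 8 (first significant figure)
Violet → 7 (second significant figure)
Brown → ×10 multiplier
Brown → ±1% tolerance
87 × 10 = 870 Ω
Allowed range: 861.3 Ω to 878.7 Ω.
859 Ω lies outside that range.

no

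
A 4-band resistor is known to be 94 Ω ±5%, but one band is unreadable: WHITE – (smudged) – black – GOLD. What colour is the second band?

94 Ω = 94 × 10^0.
The second band gives digit 4 of the significand, and 4 is yellow.

yellow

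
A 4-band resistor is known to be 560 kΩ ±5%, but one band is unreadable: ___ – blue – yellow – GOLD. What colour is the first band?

560000 Ω = 56 × 10^4.
The first band gives digit 5 of the significand, and 5 is green.

green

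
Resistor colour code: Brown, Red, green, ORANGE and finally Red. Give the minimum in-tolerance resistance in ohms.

Brown → 1 (first significant figure)
Red → 2 (second significant figure)
Green → 5 (third significant figure)
Orange → ×10^3 multiplier
Red → ±2% tolerance
125 × 1000 = 125000 Ω
Minimum = 125000 × (1 − 2/100) = 122500 Ω.

122500 Ω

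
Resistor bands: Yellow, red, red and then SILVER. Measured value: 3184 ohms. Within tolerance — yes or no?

Yellow → 4 (first significant figure)
Red → 2 (second significant figure)
Red → ×10^2 multiplier
Silver → ±10% tolerance
42 × 100 = 4200 Ω
Allowed range: 3780 Ω to 4620 Ω.
3184 ohms lies outside that range.

no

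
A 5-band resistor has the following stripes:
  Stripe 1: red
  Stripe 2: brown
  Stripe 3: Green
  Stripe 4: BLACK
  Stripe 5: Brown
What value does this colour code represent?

215 Ω

Red → 2 (first significant figure)
Brown → 1 (second significant figure)
Green → 5 (third significant figure)
Black → ×1 multiplier
215 × 1 = 215 Ω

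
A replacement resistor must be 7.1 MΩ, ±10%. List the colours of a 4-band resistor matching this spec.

7100000 Ω = 71 × 10^5.
7 → violet
1 → brown
Multiplier 10^5 → green.
±10% tolerance → silver.

violet, brown, green, silver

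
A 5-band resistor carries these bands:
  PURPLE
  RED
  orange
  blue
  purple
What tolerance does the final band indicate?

±0.1%

The last band, violet, is the tolerance band.
Violet corresponds to ±0.1%.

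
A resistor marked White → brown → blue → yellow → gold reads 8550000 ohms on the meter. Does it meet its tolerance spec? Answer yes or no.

White → 9 (first significant figure)
Brown → 1 (second significant figure)
Blue → 6 (third significant figure)
Yellow → ×10^4 multiplier
Gold → ±5% tolerance
916 × 10000 = 9160000 Ω
Allowed range: 8702000 Ω to 9618000 Ω.
8550000 ohms lies outside that range.

no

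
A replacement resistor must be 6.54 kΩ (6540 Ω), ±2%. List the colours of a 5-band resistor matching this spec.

6540 Ω = 654 × 10^1.
6 → blue
5 → green
4 → yellow
Multiplier 10^1 → brown.
±2% tolerance → red.

blue, green, yellow, brown, red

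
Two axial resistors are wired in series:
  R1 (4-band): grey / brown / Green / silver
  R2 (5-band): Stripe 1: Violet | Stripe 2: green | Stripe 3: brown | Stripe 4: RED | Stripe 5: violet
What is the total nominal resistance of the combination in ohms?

8175100 Ω

R1: grey, brown → 81; green ×10^5 → 8100000 Ω.
R2: violet, green, brown → 751; red ×10^2 → 75100 Ω.
Series: 8100000 + 75100 = 8175100 Ω.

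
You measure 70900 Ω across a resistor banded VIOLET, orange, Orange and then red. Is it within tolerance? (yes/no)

Violet → 7 (first significant figure)
Orange → 3 (second significant figure)
Orange → ×10^3 multiplier
Red → ±2% tolerance
73 × 1000 = 73000 Ω
Allowed range: 71540 Ω to 74460 Ω.
70900 Ω lies outside that range.

no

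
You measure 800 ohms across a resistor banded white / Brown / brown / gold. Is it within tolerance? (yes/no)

no

White → 9 (first significant figure)
Brown → 1 (second significant figure)
Brown → ×10 multiplier
Gold → ±5% tolerance
91 × 10 = 910 Ω
Allowed range: 864.5 Ω to 955.5 Ω.
800 ohms lies outside that range.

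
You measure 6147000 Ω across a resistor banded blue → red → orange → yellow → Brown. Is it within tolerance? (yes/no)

Blue → 6 (first significant figure)
Red → 2 (second significant figure)
Orange → 3 (third significant figure)
Yellow → ×10^4 multiplier
Brown → ±1% tolerance
623 × 10000 = 6230000 Ω
Allowed range: 6167700 Ω to 6292300 Ω.
6147000 Ω lies outside that range.

no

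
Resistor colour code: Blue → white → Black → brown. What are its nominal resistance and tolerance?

69 Ω ±1%

Blue → 6 (first significant figure)
White → 9 (second significant figure)
Black → ×1 multiplier
Brown → ±1% tolerance
69 × 1 = 69 Ω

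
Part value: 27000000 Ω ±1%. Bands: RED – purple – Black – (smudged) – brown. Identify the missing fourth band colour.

green

27000000 Ω = 270 × 10^5.
The fourth band is the multiplier, 10^5, which is green.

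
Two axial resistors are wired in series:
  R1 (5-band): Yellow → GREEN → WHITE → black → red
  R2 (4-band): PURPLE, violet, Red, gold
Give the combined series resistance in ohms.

R1: yellow, green, white → 459; black ×1 → 459 Ω.
R2: violet, violet → 77; red ×10^2 → 7700 Ω.
Series: 459 + 7700 = 8159 Ω.

8159 Ω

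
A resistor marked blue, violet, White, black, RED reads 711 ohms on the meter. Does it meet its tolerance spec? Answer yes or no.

no

Blue → 6 (first significant figure)
Violet → 7 (second significant figure)
White → 9 (third significant figure)
Black → ×1 multiplier
Red → ±2% tolerance
679 × 1 = 679 Ω
Allowed range: 665.42 Ω to 692.58 Ω.
711 ohms lies outside that range.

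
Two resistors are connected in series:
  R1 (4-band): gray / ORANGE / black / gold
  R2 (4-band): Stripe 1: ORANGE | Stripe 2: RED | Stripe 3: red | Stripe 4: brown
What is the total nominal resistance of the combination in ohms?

R1: grey, orange → 83; black ×1 → 83 Ω.
R2: orange, red → 32; red ×10^2 → 3200 Ω.
Series: 83 + 3200 = 3283 Ω.

3283 Ω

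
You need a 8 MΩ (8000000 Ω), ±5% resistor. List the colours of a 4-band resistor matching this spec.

grey, black, green, gold

8000000 Ω = 80 × 10^5.
8 → grey
0 → black
Multiplier 10^5 → green.
±5% tolerance → gold.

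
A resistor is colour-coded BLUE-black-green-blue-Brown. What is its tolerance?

The last band, brown, is the tolerance band.
Brown corresponds to ±1%.

±1%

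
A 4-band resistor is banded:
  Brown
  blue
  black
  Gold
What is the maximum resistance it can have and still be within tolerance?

Brown → 1 (first significant figure)
Blue → 6 (second significant figure)
Black → ×1 multiplier
Gold → ±5% tolerance
16 × 1 = 16 Ω
Maximum = 16 × (1 + 5/100) = 16.8 Ω.

16.8 Ω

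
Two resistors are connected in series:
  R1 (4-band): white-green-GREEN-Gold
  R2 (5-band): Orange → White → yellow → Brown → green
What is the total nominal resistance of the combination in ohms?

9503940 Ω

R1: white, green → 95; green ×10^5 → 9500000 Ω.
R2: orange, white, yellow → 394; brown ×10 → 3940 Ω.
Series: 9500000 + 3940 = 9503940 Ω.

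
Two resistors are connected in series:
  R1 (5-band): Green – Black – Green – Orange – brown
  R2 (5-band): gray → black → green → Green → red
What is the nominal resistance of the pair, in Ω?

R1: green, black, green → 505; orange ×10^3 → 505000 Ω.
R2: grey, black, green → 805; green ×10^5 → 80500000 Ω.
Series: 505000 + 80500000 = 81005000 Ω.

81005000 Ω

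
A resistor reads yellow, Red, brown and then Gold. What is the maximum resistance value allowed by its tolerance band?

Yellow → 4 (first significant figure)
Red → 2 (second significant figure)
Brown → ×10 multiplier
Gold → ±5% tolerance
42 × 10 = 420 Ω
Maximum = 420 × (1 + 5/100) = 441 Ω.

441 Ω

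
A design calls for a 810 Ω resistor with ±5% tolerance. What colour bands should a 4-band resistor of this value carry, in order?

810 Ω = 81 × 10^1.
8 → grey
1 → brown
Multiplier 10^1 → brown.
±5% tolerance → gold.

grey, brown, brown, gold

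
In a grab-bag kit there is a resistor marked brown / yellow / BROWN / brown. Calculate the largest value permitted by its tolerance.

141.4 Ω

Brown → 1 (first significant figure)
Yellow → 4 (second significant figure)
Brown → ×10 multiplier
Brown → ±1% tolerance
14 × 10 = 140 Ω
Largest = 140 × (1 + 1/100) = 141.4 Ω.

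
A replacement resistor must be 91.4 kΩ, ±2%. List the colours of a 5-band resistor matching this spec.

91400 Ω = 914 × 10^2.
9 → white
1 → brown
4 → yellow
Multiplier 10^2 → red.
±2% tolerance → red.

white, brown, yellow, red, red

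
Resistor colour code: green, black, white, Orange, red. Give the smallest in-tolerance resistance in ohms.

Green → 5 (first significant figure)
Black → 0 (second significant figure)
White → 9 (third significant figure)
Orange → ×10^3 multiplier
Red → ±2% tolerance
509 × 1000 = 509000 Ω
Smallest = 509000 × (1 − 2/100) = 498820 Ω.

498820 Ω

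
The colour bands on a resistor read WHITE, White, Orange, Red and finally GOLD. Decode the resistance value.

99300 Ω

White → 9 (first significant figure)
White → 9 (second significant figure)
Orange → 3 (third significant figure)
Red → ×10^2 multiplier
993 × 100 = 99300 Ω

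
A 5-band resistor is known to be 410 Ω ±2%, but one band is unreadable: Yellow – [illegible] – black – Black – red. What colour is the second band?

410 Ω = 410 × 10^0.
The second band gives digit 1 of the significand, and 1 is brown.

brown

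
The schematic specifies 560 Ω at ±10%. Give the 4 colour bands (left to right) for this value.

560 Ω = 56 × 10^1.
5 → green
6 → blue
Multiplier 10^1 → brown.
±10% tolerance → silver.

green, blue, brown, silver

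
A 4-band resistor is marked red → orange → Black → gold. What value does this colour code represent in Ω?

23 Ω

Red → 2 (first significant figure)
Orange → 3 (second significant figure)
Black → ×1 multiplier
23 × 1 = 23 Ω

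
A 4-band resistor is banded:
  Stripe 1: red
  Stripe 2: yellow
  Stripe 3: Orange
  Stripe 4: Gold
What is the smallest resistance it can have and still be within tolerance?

Red → 2 (first significant figure)
Yellow → 4 (second significant figure)
Orange → ×10^3 multiplier
Gold → ±5% tolerance
24 × 1000 = 24000 Ω
Smallest = 24000 × (1 − 5/100) = 22800 Ω.

22800 Ω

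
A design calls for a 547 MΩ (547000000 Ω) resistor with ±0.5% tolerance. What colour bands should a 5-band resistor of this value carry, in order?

547000000 Ω = 547 × 10^6.
5 → green
4 → yellow
7 → violet
Multiplier 10^6 → blue.
±0.5% tolerance → green.

green, yellow, violet, blue, green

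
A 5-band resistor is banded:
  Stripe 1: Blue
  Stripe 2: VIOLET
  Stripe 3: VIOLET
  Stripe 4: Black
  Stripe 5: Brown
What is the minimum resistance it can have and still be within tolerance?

670.23 Ω

Blue → 6 (first significant figure)
Violet → 7 (second significant figure)
Violet → 7 (third significant figure)
Black → ×1 multiplier
Brown → ±1% tolerance
677 × 1 = 677 Ω
Minimum = 677 × (1 − 1/100) = 670.23 Ω.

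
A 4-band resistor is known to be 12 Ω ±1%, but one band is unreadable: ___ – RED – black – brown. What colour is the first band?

brown

12 Ω = 12 × 10^0.
The first band gives digit 1 of the significand, and 1 is brown.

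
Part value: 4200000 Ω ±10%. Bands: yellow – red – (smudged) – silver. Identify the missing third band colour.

green

4200000 Ω = 42 × 10^5.
The third band is the multiplier, 10^5, which is green.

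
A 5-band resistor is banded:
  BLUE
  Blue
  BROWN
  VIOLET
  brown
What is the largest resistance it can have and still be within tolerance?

Blue → 6 (first significant figure)
Blue → 6 (second significant figure)
Brown → 1 (third significant figure)
Violet → ×10^7 multiplier
Brown → ±1% tolerance
661 × 10000000 = 6610000000 Ω
Largest = 6610000000 × (1 + 1/100) = 6676100000 Ω.

6676100000 Ω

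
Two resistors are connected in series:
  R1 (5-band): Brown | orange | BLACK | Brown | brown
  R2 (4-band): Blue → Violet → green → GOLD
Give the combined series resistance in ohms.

R1: brown, orange, black → 130; brown ×10 → 1300 Ω.
R2: blue, violet → 67; green ×10^5 → 6700000 Ω.
Series: 1300 + 6700000 = 6701300 Ω.

6701300 Ω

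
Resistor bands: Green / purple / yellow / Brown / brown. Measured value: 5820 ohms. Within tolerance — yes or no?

no

Green → 5 (first significant figure)
Violet → 7 (second significant figure)
Yellow → 4 (third significant figure)
Brown → ×10 multiplier
Brown → ±1% tolerance
574 × 10 = 5740 Ω
Allowed range: 5682.6 Ω to 5797.4 Ω.
5820 ohms lies outside that range.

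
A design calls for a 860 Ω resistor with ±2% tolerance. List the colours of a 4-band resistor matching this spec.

grey, blue, brown, red

860 Ω = 86 × 10^1.
8 → grey
6 → blue
Multiplier 10^1 → brown.
±2% tolerance → red.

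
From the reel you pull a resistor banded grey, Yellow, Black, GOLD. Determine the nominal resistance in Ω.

Grey → 8 (first significant figure)
Yellow → 4 (second significant figure)
Black → ×1 multiplier
84 × 1 = 84 Ω

84 Ω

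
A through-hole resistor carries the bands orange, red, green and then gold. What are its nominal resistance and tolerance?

Orange → 3 (first significant figure)
Red → 2 (second significant figure)
Green → ×10^5 multiplier
Gold → ±5% tolerance
32 × 100000 = 3200000 Ω

3200000 Ω ±5%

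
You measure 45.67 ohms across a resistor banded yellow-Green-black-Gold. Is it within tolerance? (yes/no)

Yellow → 4 (first significant figure)
Green → 5 (second significant figure)
Black → ×1 multiplier
Gold → ±5% tolerance
45 × 1 = 45 Ω
Allowed range: 42.75 Ω to 47.25 Ω.
45.67 ohms lies inside that range.

yes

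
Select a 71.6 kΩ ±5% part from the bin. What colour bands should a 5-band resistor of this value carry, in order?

violet, brown, blue, red, gold

71600 Ω = 716 × 10^2.
7 → violet
1 → brown
6 → blue
Multiplier 10^2 → red.
±5% tolerance → gold.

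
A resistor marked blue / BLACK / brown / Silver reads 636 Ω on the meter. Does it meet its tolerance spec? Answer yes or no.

yes

Blue → 6 (first significant figure)
Black → 0 (second significant figure)
Brown → ×10 multiplier
Silver → ±10% tolerance
60 × 10 = 600 Ω
Allowed range: 540 Ω to 660 Ω.
636 Ω lies inside that range.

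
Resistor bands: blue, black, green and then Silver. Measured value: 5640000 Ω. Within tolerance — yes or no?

yes

Blue → 6 (first significant figure)
Black → 0 (second significant figure)
Green → ×10^5 multiplier
Silver → ±10% tolerance
60 × 100000 = 6000000 Ω
Allowed range: 5400000 Ω to 6600000 Ω.
5640000 Ω lies inside that range.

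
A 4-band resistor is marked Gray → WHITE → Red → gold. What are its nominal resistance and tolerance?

Grey → 8 (first significant figure)
White → 9 (second significant figure)
Red → ×10^2 multiplier
Gold → ±5% tolerance
89 × 100 = 8900 Ω

8900 Ω ±5%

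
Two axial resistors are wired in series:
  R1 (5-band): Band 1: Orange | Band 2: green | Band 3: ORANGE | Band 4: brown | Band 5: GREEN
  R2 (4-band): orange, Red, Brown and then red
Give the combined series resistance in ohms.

3850 Ω

R1: orange, green, orange → 353; brown ×10 → 3530 Ω.
R2: orange, red → 32; brown ×10 → 320 Ω.
Series: 3530 + 320 = 3850 Ω.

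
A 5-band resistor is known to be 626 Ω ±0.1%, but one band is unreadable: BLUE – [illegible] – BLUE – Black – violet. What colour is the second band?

red

626 Ω = 626 × 10^0.
The second band gives digit 2 of the significand, and 2 is red.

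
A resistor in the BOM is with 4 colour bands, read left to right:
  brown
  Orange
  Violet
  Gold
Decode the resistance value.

Brown → 1 (first significant figure)
Orange → 3 (second significant figure)
Violet → ×10^7 multiplier
13 × 10000000 = 130000000 Ω

130000000 Ω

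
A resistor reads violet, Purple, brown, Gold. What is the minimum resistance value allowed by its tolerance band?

731.5 Ω

Violet → 7 (first significant figure)
Violet → 7 (second significant figure)
Brown → ×10 multiplier
Gold → ±5% tolerance
77 × 10 = 770 Ω
Minimum = 770 × (1 − 5/100) = 731.5 Ω.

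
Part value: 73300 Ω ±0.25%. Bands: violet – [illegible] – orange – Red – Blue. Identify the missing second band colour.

orange

73300 Ω = 733 × 10^2.
The second band gives digit 3 of the significand, and 3 is orange.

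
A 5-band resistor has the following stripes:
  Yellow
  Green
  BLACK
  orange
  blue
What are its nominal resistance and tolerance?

Yellow → 4 (first significant figure)
Green → 5 (second significant figure)
Black → 0 (third significant figure)
Orange → ×10^3 multiplier
Blue → ±0.25% tolerance
450 × 1000 = 450000 Ω

450000 Ω ±0.25%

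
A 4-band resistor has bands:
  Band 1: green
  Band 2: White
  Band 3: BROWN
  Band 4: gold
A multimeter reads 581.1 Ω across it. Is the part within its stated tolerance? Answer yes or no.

yes

Green → 5 (first significant figure)
White → 9 (second significant figure)
Brown → ×10 multiplier
Gold → ±5% tolerance
59 × 10 = 590 Ω
Allowed range: 560.5 Ω to 619.5 Ω.
581.1 Ω lies inside that range.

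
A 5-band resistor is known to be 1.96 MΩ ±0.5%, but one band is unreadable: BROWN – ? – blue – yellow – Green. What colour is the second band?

1960000 Ω = 196 × 10^4.
The second band gives digit 9 of the significand, and 9 is white.

white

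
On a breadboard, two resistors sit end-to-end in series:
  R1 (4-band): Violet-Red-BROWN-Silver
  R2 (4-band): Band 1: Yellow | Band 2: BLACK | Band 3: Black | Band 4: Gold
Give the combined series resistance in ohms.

R1: violet, red → 72; brown ×10 → 720 Ω.
R2: yellow, black → 40; black ×1 → 40 Ω.
Series: 720 + 40 = 760 Ω.

760 Ω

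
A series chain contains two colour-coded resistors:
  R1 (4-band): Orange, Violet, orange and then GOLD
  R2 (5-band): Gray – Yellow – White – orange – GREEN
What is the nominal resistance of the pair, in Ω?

R1: orange, violet → 37; orange ×10^3 → 37000 Ω.
R2: grey, yellow, white → 849; orange ×10^3 → 849000 Ω.
Series: 37000 + 849000 = 886000 Ω.

886000 Ω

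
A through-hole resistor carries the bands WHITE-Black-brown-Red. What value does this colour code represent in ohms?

900 Ω

White → 9 (first significant figure)
Black → 0 (second significant figure)
Brown → ×10 multiplier
90 × 10 = 900 Ω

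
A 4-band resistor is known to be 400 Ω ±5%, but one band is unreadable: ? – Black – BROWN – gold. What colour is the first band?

yellow

400 Ω = 40 × 10^1.
The first band gives digit 4 of the significand, and 4 is yellow.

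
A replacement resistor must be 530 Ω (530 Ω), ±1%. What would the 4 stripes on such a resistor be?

green, orange, brown, brown

530 Ω = 53 × 10^1.
5 → green
3 → orange
Multiplier 10^1 → brown.
±1% tolerance → brown.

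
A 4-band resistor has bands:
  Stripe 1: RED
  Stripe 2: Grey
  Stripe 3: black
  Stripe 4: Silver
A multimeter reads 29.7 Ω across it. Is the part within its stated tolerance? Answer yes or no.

yes

Red → 2 (first significant figure)
Grey → 8 (second significant figure)
Black → ×1 multiplier
Silver → ±10% tolerance
28 × 1 = 28 Ω
Allowed range: 25.2 Ω to 30.8 Ω.
29.7 Ω lies inside that range.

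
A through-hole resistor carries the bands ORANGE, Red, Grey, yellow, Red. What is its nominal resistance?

Orange → 3 (first significant figure)
Red → 2 (second significant figure)
Grey → 8 (third significant figure)
Yellow → ×10^4 multiplier
328 × 10000 = 3280000 Ω

3280000 Ω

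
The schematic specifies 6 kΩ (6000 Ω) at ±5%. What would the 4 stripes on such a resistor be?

blue, black, red, gold

6000 Ω = 60 × 10^2.
6 → blue
0 → black
Multiplier 10^2 → red.
±5% tolerance → gold.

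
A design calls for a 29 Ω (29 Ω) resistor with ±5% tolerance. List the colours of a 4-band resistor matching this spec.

29 Ω = 29 × 10^0.
2 → red
9 → white
Multiplier 10^0 → black.
±5% tolerance → gold.

red, white, black, gold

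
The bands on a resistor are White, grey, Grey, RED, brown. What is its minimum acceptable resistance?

97812 Ω

White → 9 (first significant figure)
Grey → 8 (second significant figure)
Grey → 8 (third significant figure)
Red → ×10^2 multiplier
Brown → ±1% tolerance
988 × 100 = 98800 Ω
Minimum = 98800 × (1 − 1/100) = 97812 Ω.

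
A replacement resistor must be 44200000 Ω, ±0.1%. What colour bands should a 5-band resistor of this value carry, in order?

yellow, yellow, red, green, violet

44200000 Ω = 442 × 10^5.
4 → yellow
4 → yellow
2 → red
Multiplier 10^5 → green.
±0.1% tolerance → violet.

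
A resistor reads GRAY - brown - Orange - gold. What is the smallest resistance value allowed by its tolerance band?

Grey → 8 (first significant figure)
Brown → 1 (second significant figure)
Orange → ×10^3 multiplier
Gold → ±5% tolerance
81 × 1000 = 81000 Ω
Smallest = 81000 × (1 − 5/100) = 76950 Ω.

76950 Ω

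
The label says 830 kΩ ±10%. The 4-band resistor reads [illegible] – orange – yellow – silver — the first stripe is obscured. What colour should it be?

grey

830000 Ω = 83 × 10^4.
The first band gives digit 8 of the significand, and 8 is grey.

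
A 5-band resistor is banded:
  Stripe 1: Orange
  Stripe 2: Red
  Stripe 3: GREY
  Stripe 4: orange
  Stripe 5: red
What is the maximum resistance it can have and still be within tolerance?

Orange → 3 (first significant figure)
Red → 2 (second significant figure)
Grey → 8 (third significant figure)
Orange → ×10^3 multiplier
Red → ±2% tolerance
328 × 1000 = 328000 Ω
Maximum = 328000 × (1 + 2/100) = 334560 Ω.

334560 Ω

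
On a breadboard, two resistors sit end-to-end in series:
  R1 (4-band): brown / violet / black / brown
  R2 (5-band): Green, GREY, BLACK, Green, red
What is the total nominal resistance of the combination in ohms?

R1: brown, violet → 17; black ×1 → 17 Ω.
R2: green, grey, black → 580; green ×10^5 → 58000000 Ω.
Series: 17 + 58000000 = 58000017 Ω.

58000017 Ω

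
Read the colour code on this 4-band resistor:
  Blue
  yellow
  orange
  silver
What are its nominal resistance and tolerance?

64000 Ω ±10%

Blue → 6 (first significant figure)
Yellow → 4 (second significant figure)
Orange → ×10^3 multiplier
Silver → ±10% tolerance
64 × 1000 = 64000 Ω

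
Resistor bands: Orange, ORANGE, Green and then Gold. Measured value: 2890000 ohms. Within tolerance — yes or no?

no

Orange → 3 (first significant figure)
Orange → 3 (second significant figure)
Green → ×10^5 multiplier
Gold → ±5% tolerance
33 × 100000 = 3300000 Ω
Allowed range: 3135000 Ω to 3465000 Ω.
2890000 ohms lies outside that range.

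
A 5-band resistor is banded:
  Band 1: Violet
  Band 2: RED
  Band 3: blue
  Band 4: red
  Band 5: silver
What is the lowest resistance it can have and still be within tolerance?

Violet → 7 (first significant figure)
Red → 2 (second significant figure)
Blue → 6 (third significant figure)
Red → ×10^2 multiplier
Silver → ±10% tolerance
726 × 100 = 72600 Ω
Lowest = 72600 × (1 − 10/100) = 65340 Ω.

65340 Ω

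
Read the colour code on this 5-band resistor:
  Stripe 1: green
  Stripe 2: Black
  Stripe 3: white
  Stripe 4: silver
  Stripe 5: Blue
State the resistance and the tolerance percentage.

Green → 5 (first significant figure)
Black → 0 (second significant figure)
White → 9 (third significant figure)
Silver → ×0.01 multiplier
Blue → ±0.25% tolerance
509 × 0.01 = 5.09 Ω

5.09 Ω ±0.25%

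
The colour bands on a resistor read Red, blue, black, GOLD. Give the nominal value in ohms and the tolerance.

Red → 2 (first significant figure)
Blue → 6 (second significant figure)
Black → ×1 multiplier
Gold → ±5% tolerance
26 × 1 = 26 Ω

26 Ω ±5%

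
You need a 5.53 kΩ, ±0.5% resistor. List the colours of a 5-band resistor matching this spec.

5530 Ω = 553 × 10^1.
5 → green
5 → green
3 → orange
Multiplier 10^1 → brown.
±0.5% tolerance → green.

green, green, orange, brown, green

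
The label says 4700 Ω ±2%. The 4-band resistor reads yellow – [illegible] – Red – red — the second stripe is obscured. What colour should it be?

4700 Ω = 47 × 10^2.
The second band gives digit 7 of the significand, and 7 is violet.

violet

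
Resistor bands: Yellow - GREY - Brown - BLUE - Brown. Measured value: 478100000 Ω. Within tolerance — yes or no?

Yellow → 4 (first significant figure)
Grey → 8 (second significant figure)
Brown → 1 (third significant figure)
Blue → ×10^6 multiplier
Brown → ±1% tolerance
481 × 1000000 = 481000000 Ω
Allowed range: 476190000 Ω to 485810000 Ω.
478100000 Ω lies inside that range.

yes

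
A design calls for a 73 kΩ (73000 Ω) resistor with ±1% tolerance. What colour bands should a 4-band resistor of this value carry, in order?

73000 Ω = 73 × 10^3.
7 → violet
3 → orange
Multiplier 10^3 → orange.
±1% tolerance → brown.

violet, orange, orange, brown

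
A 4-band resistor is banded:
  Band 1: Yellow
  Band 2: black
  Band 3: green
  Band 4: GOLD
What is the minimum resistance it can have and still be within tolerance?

Yellow → 4 (first significant figure)
Black → 0 (second significant figure)
Green → ×10^5 multiplier
Gold → ±5% tolerance
40 × 100000 = 4000000 Ω
Minimum = 4000000 × (1 − 5/100) = 3800000 Ω.

3800000 Ω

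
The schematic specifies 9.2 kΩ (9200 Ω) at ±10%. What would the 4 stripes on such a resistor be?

white, red, red, silver

9200 Ω = 92 × 10^2.
9 → white
2 → red
Multiplier 10^2 → red.
±10% tolerance → silver.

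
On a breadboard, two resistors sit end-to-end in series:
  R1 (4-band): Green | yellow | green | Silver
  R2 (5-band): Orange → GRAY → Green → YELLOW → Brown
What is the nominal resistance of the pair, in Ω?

9250000 Ω

R1: green, yellow → 54; green ×10^5 → 5400000 Ω.
R2: orange, grey, green → 385; yellow ×10^4 → 3850000 Ω.
Series: 5400000 + 3850000 = 9250000 Ω.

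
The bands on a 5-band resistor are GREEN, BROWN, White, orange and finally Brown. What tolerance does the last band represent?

The last band, brown, is the tolerance band.
Brown corresponds to ±1%.

±1%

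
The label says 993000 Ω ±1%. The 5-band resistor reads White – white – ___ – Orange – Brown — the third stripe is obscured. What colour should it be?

993000 Ω = 993 × 10^3.
The third band gives digit 3 of the significand, and 3 is orange.

orange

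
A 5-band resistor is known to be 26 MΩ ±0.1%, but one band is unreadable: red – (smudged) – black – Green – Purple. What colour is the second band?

26000000 Ω = 260 × 10^5.
The second band gives digit 6 of the significand, and 6 is blue.

blue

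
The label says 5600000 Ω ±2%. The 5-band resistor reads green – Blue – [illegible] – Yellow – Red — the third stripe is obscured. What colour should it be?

black

5600000 Ω = 560 × 10^4.
The third band gives digit 0 of the significand, and 0 is black.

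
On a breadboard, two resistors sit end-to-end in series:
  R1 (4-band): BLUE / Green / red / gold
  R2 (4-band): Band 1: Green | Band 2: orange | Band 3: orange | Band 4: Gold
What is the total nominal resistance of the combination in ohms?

R1: blue, green → 65; red ×10^2 → 6500 Ω.
R2: green, orange → 53; orange ×10^3 → 53000 Ω.
Series: 6500 + 53000 = 59500 Ω.

59500 Ω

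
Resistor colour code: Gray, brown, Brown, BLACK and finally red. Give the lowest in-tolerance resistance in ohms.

Grey → 8 (first significant figure)
Brown → 1 (second significant figure)
Brown → 1 (third significant figure)
Black → ×1 multiplier
Red → ±2% tolerance
811 × 1 = 811 Ω
Lowest = 811 × (1 − 2/100) = 794.78 Ω.

794.78 Ω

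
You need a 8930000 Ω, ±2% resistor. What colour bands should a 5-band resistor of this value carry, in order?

8930000 Ω = 893 × 10^4.
8 → grey
9 → white
3 → orange
Multiplier 10^4 → yellow.
±2% tolerance → red.

grey, white, orange, yellow, red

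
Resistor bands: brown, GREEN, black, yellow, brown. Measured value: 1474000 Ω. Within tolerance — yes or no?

no

Brown → 1 (first significant figure)
Green → 5 (second significant figure)
Black → 0 (third significant figure)
Yellow → ×10^4 multiplier
Brown → ±1% tolerance
150 × 10000 = 1500000 Ω
Allowed range: 1485000 Ω to 1515000 Ω.
1474000 Ω lies outside that range.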